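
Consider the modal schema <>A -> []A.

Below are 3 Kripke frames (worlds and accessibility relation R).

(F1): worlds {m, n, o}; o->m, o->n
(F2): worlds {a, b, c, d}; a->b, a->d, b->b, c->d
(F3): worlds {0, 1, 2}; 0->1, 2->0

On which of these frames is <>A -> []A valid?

This is the axiom for partial functionality; its first-order frame correspondent is forall x forall y forall z (Rxy & Rxz -> y = z).
(F1): fails — o sees both m and n.
(F2): fails — a sees both b and d.
(F3): ✓.

(F3)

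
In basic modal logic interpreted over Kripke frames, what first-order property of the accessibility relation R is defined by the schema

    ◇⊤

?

◇⊤ holds at w iff w has a successor, so frame-validity of ◇⊤ is exactly seriality. Equivalently via □A → ◇A:
Suppose □A→◇A is valid. At any x set V(A)=W. Then □A at x, so ◇A at x, so x has a successor.
The converse is a direct semantic check.
So the correspondent is seriality.

Seriality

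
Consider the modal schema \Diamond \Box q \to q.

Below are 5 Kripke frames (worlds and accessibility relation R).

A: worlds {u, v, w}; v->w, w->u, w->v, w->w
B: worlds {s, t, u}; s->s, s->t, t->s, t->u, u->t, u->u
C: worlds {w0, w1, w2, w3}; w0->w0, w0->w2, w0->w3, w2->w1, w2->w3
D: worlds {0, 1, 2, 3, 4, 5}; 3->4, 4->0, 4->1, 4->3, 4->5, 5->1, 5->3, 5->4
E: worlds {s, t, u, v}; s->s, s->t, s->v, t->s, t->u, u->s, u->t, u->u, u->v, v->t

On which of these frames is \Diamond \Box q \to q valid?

B

This is the axiom for symmetry; its first-order frame correspondent is \forall x \forall y (Rxy \to Ryx).
A: fails — Rwu but not Ruw.
B: holds.
C: fails — Rw0w2 but not Rw2w0.
D: fails — R53 but not R35.
E: fails — Ruv but not Rvu.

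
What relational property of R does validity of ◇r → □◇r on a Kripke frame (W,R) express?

Suppose ◇r→□◇r is valid. Take Rxy, Rxz and set V(r)={y}. Then ◇r at x, so □◇r at x, so ◇r at z, so some w with Rzw has r; w=y, i.e. Rzy. By symmetry of the argument, Ryz.
The converse is a direct semantic check.
Frame condition: ∀x ∀y ∀z (Rxy ∧ Rxz → Ryz).

the Euclidean property: ∀x ∀y ∀z (Rxy ∧ Rxz → Ryz)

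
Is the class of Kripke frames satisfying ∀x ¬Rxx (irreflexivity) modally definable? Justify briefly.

Any modally definable frame class is closed under surjective bounded morphisms.
The 4-cycle (worlds w0,w1,w2,w3 with w0→w1→w2→w3→w0) is irreflexive, and the map sending every world to a single reflexive point • is a surjective bounded morphism (forth: every edge maps to (•,•); back: every world has a successor). So any modal formula valid on the 4-cycle is also valid on the reflexive point, which is not irreflexive.
So the class is not modally definable.

Not definable by any modal formula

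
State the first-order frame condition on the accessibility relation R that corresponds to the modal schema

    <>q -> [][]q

This is a Sahlqvist (Geach-type) schema ◇^1□^0q → □^2◇^0q.
Minimal-valuation argument: fix x; take any y with xR^1y and any z with xR^2z. Set V(q) to the set of worlds R-reachable from y in exactly 0 steps. Then □^0q holds at y, so the antecedent holds at x; validity forces ◇^0q at z, giving a w with zR^0w and yR^0w.
First-order correspondent: forall x forall y forall z ((xRy & x R^2 z) -> exists w (y = w & z = w)).

forall x forall y forall z ((xRy & x R^2 z) -> exists w (y = w & z = w))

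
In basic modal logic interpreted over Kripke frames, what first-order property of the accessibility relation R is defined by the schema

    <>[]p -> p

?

symmetry: forall x forall y (Rxy -> Ryx)

This is a form of the B axiom.
Its frame correspondent is symmetry — forall x forall y (Rxy -> Ryx).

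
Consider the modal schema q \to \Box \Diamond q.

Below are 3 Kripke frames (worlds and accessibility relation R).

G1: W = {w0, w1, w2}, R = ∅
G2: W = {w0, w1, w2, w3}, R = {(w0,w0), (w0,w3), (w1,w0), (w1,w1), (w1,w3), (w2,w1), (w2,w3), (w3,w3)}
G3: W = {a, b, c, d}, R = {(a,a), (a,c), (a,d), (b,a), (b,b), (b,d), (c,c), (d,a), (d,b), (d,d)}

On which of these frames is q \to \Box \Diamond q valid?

Frame correspondent (Sahlqvist): \forall x \forall y (Rxy \to Ryx) — i.e. symmetry.
G1: ✓.
G2: fails — Rw1w0 but not Rw0w1.
G3: fails — Rba but not Rab.

G1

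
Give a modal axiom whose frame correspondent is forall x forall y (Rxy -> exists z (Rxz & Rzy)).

A defining formula is □□p → □p (the C4 axiom).

□□p → □p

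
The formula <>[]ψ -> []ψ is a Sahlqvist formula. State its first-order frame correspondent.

the Euclidean property: forall x forall y forall z (Rxy & Rxz -> Ryz)

This schema is equivalent to the 5 axiom ◇ψ → □◇ψ.
It corresponds to the Euclidean property: forall x forall y forall z (Rxy & Rxz -> Ryz).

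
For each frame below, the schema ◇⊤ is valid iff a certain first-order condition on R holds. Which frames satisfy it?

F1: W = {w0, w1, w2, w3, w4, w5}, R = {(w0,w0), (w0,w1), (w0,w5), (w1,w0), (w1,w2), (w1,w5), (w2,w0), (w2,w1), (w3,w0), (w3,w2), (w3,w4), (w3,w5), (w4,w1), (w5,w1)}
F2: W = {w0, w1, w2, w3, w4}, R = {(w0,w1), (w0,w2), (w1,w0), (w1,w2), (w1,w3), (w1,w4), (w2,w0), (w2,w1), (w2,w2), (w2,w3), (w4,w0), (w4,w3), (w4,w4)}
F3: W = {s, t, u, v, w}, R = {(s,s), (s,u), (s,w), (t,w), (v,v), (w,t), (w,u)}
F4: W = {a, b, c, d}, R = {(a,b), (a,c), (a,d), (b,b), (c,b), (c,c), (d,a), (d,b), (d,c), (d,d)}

F1, F4

Frame correspondent (Sahlqvist): ∀x ∃y Rxy — i.e. seriality.
F1: condition met.
F2: fails — world w3 has no successor.
F3: fails — world u has no successor.
F4: condition met.
Valid on: F1, F4.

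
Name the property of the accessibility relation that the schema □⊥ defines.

Emptiness of R

This schema is the Ver axiom.
Its frame correspondent is emptiness of R — ∀x ∀y ¬Rxy.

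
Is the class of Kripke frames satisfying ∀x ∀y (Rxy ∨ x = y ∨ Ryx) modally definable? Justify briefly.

No

Any modally definable frame class is closed under disjoint unions.
Take 4 disjoint single-world reflexive frames: each is trivially connected, but their disjoint union has 4 worlds with no edge between distinct components, so it is not connected.
Hence connectedness of R is not modally definable.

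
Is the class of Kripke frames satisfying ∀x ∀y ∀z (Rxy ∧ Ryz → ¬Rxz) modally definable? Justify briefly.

No — not modally definable

If a class were modally definable it would be closed under surjective bounded morphisms (Goldblatt–Thomason).
The 3-cycle (worlds s,t,u with s→t→u→s) is intransitive. Mapping every world to a single reflexive point • is a surjective bounded morphism; the reflexive point is not intransitive (R••∧R•• but R••).
So the class is not modally definable.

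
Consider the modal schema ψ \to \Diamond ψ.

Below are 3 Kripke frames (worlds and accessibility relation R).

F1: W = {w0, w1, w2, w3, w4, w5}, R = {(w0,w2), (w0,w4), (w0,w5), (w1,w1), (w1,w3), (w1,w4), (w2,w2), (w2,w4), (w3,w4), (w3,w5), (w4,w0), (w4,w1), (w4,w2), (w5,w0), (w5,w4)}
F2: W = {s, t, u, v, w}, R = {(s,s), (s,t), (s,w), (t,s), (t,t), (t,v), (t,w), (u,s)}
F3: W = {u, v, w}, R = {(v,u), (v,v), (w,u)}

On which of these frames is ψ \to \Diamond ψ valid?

Frame correspondent (Sahlqvist): \forall x Rxx — i.e. reflexivity.
F1: fails — world w0 does not see itself.
F2: fails — world u does not see itself.
F3: fails — world u does not see itself.
Valid on no frame.

none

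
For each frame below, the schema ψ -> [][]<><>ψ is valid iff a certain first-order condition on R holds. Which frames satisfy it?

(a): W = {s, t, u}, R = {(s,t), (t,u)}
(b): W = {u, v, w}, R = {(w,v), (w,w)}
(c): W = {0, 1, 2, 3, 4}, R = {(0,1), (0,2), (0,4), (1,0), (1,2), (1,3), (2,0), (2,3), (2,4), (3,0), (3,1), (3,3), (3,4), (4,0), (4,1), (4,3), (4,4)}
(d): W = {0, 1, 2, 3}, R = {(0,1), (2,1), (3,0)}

Frame correspondent (Sahlqvist): forall x forall z (x R^2 z -> exists w (x = w & z R^2 w)) — i.e. a generalized confluence (Geach) condition.
(a): fails — sR²u but no w with s=w and uR²w.
(b): fails — wR²v but no t with w=t and vR²t.
(c): satisfies the condition.
(d): fails — 3R²1 but no w with 3=w and 1R²w.
Valid on: (c).

(c)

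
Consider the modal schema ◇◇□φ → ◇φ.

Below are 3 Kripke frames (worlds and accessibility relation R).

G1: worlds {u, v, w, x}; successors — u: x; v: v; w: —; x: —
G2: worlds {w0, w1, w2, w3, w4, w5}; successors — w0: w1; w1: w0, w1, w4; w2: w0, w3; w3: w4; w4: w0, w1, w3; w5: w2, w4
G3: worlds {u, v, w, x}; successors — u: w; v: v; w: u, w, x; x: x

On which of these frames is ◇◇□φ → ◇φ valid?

The schema corresponds to a generalized confluence (Geach) condition: ∀x ∀y (xR²y → ∃w (yRw ∧ xRw)).
G1: satisfies the condition.
G2: fails — w3R²w0 but no w with w0Rw and w3Rw.
G3: fails — uR²x but no t with xRt and uRt.
Valid on: G1.

G1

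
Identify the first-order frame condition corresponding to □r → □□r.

transitivity

This schema is the 4 axiom.
Its frame correspondent is transitivity — ∀x ∀y ∀z (Rxy ∧ Ryz → Rxz).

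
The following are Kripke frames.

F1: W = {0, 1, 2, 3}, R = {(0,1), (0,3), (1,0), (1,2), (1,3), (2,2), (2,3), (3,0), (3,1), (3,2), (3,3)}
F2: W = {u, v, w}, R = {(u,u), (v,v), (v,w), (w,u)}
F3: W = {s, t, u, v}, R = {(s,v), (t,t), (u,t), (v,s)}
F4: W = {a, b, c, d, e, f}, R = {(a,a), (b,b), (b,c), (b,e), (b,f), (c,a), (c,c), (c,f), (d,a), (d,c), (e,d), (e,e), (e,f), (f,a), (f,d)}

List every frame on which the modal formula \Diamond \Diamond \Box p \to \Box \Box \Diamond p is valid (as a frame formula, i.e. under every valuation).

This is the axiom for a generalized confluence (Geach) condition; its first-order frame correspondent is \forall x \forall y \forall z ((x R^2 y \wedge x R^2 z) \to \exists w (yRw \wedge zRw)).
F1: ✓.
F2: fails — vR²u, vR²v but no t with uRt and vRt.
F3: ✓.
F4: fails — bR²a, bR²b but no w with aRw and bRw.

F1, F3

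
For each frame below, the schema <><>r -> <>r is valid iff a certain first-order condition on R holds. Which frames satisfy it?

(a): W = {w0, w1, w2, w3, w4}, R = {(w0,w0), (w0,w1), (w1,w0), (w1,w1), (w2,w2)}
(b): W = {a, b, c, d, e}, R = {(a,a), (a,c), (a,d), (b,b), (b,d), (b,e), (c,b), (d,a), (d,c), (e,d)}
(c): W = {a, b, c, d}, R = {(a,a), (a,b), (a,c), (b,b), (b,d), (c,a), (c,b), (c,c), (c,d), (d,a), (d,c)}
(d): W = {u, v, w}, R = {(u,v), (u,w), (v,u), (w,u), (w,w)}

Frame correspondent (Sahlqvist): forall x forall y forall z (Rxy & Ryz -> Rxz) — i.e. transitivity.
(a): ✓.
(b): fails — Rdc and Rcb but not Rdb.
(c): fails — Rdc and Rcd but not Rdd.
(d): fails — Ruv and Rvu but not Ruu.

(a)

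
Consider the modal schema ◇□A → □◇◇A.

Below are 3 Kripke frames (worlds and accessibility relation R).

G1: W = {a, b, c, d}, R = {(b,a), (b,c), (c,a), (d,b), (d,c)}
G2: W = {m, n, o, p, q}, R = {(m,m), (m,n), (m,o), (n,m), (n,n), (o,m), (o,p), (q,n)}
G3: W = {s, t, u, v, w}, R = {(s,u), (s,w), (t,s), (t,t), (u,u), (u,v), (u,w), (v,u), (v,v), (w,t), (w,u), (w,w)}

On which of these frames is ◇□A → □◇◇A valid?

Frame correspondent (Sahlqvist): ∀x ∀y ∀z ((xRy ∧ xRz) → ∃w (yRw ∧ zR²w)) — i.e. a generalized confluence (Geach) condition.
G1: fails — bRa, bRa but no w with aRw and aR²w.
G2: fails — oRm, oRp but no w with mRw and pR²w.
G3: holds.
Valid on: G3.

G3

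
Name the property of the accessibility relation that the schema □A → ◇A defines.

seriality

Suppose □A→◇A is valid. At any x set V(A)=W. Then □A at x, so ◇A at x, so x has a successor.
The converse is a direct semantic check.
Frame condition: ∀x ∃y Rxy.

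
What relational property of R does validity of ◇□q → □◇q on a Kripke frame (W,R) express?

Suppose ◇□q→□◇q is valid. Take Rxy, Rxz and set V(q)={w : Ryw}. Then □q at y so ◇□q at x, so □◇q at x, so ◇q at z, giving w with Rzw and Ryw.
The converse is a direct semantic check.
So the correspondent is convergence.

Convergence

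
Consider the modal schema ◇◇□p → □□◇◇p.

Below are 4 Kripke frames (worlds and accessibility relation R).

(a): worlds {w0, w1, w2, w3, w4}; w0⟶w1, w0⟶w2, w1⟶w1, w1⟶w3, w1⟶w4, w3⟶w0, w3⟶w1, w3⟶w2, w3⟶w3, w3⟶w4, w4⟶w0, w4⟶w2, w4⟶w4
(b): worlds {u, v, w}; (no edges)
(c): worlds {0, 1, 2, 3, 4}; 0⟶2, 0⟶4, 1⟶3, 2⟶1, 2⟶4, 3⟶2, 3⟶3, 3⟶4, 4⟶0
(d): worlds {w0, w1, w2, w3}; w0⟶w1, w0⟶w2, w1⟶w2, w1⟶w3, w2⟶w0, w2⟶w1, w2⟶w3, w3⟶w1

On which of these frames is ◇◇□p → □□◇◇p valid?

(b)

This is the axiom for a generalized confluence (Geach) condition; its first-order frame correspondent is ∀x ∀y ∀z ((xR²y ∧ xR²z) → ∃w (yRw ∧ zR²w)).
(a): fails — w1R²w0, w1R²w2 but no w with w0Rw and w2R²w.
(b): ✓.
(c): fails — 0R²1, 0R²0 but no w with 1Rw and 0R²w.
(d): fails — w0R²w3, w0R²w3 but no w with w3Rw and w3R²w.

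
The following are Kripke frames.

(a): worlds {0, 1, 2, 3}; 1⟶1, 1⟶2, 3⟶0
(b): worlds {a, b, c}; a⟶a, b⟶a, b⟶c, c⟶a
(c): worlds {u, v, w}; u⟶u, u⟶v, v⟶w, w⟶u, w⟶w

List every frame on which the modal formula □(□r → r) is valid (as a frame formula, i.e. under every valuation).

none

Frame correspondent (Sahlqvist): ∀x ∀y (Rxy → Ryy) — i.e. shift-reflexivity.
(a): fails — R12 but not R22.
(b): fails — Rbc but not Rcc.
(c): fails — Ruv but not Rvv.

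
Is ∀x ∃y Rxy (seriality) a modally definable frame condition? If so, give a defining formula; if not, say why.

Yes — defined by □q → ◇q

This is a Sahlqvist condition; the D axiom □q → ◇q defines it.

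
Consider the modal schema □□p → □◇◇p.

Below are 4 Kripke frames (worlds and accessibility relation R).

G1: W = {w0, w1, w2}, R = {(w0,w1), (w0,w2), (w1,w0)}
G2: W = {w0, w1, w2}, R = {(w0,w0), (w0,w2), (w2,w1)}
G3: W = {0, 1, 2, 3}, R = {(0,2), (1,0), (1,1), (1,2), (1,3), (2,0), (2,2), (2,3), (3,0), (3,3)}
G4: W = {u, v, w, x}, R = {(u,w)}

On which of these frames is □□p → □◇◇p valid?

This is the axiom for a generalized confluence (Geach) condition; its first-order frame correspondent is ∀x ∀z (xRz → ∃w (xR²w ∧ zR²w)).
G1: fails — w0Rw1 but no w with w0R²w and w1R²w.
G2: fails — w0Rw2 but no w with w0R²w and w2R²w.
G3: ✓.
G4: fails — uRw but no t with uR²t and wR²t.
Valid on: G3.

G3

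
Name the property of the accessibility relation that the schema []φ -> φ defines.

Suppose □φ→φ is valid. At any x set V(φ)={w : Rxw}. Then □φ holds at x, so φ holds at x, i.e. Rxx.

reflexivity: forall x Rxx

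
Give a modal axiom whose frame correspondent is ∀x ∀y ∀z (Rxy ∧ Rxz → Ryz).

◇q → □◇q

The condition is the Euclidean property. The 5 schema ◇q → □◇q defines it.
Suppose ◇q→□◇q is valid. Take Rxy, Rxz and set V(q)={y}. Then ◇q at x, so □◇q at x, so ◇q at z, so some w with Rzw has q; w=y, i.e. Rzy. By symmetry of the argument, Ryz.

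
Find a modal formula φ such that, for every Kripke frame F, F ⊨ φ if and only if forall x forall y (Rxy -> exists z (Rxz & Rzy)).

□□q → □q

A defining formula is □□q → □q (the C4 axiom).
Suppose □□q→□q is valid. Take Rxy and set V(q)={w : xR²w}. Then □□q at x, so □q at x, so q at y, i.e. ∃z(Rxz∧Rzy).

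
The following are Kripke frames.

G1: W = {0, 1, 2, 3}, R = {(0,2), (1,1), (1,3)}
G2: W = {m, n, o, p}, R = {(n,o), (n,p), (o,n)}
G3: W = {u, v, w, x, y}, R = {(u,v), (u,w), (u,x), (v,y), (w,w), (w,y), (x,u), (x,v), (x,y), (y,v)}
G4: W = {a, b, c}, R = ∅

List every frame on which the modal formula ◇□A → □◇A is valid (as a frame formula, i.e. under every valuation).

G4

Frame correspondent (Sahlqvist): ∀x ∀y ∀z (Rxy ∧ Rxz → ∃w (Ryw ∧ Rzw)) — i.e. convergence.
G1: fails — R02 and R02 but 2 and 2 have no common successor.
G2: fails — Rno and Rnp but o and p have no common successor.
G3: fails — Rww and Rwy but w and y have no common successor.
G4: satisfies the condition.
Valid on: G4.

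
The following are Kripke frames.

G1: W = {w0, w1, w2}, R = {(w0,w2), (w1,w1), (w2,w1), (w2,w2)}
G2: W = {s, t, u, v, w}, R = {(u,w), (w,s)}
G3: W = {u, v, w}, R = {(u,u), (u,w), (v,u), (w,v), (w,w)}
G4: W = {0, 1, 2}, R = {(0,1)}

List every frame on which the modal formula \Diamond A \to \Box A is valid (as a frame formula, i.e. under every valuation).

This is the axiom for partial functionality; its first-order frame correspondent is \forall x \forall y \forall z (Rxy \wedge Rxz \to y = z).
G1: fails — w2 sees both w1 and w2.
G2: condition met.
G3: fails — u sees both u and w.
G4: condition met.
Valid on: G2, G4.

G2, G4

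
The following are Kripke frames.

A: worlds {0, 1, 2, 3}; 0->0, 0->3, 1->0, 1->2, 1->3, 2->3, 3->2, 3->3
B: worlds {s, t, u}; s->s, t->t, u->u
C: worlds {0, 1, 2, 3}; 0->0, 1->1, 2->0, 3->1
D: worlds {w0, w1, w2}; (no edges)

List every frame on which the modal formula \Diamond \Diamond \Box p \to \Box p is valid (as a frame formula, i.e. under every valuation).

B, C, D

The schema corresponds to a generalized confluence (Geach) condition: \forall x \forall y \forall z ((x R^2 y \wedge xRz) \to \exists w (yRw \wedge z = w)).
A: fails — 0R²2, 0R0 but no w with 2Rw and 0=w.
B: ✓.
C: ✓.
D: ✓.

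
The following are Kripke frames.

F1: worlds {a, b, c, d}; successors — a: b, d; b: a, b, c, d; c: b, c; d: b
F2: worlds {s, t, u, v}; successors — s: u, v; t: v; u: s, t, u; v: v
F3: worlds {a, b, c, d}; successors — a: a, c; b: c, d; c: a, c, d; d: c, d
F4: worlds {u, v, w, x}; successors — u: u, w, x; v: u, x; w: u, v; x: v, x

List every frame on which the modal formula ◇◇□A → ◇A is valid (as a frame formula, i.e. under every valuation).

F1, F3, F4

This is the axiom for a generalized confluence (Geach) condition; its first-order frame correspondent is ∀x ∀y (xR²y → ∃w (yRw ∧ xRw)).
F1: condition met.
F2: fails — uR²t but no w with tRw and uRw.
F3: condition met.
F4: condition met.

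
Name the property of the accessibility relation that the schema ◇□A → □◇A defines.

convergence

Suppose ◇□A→□◇A is valid. Take Rxy, Rxz and set V(A)={w : Ryw}. Then □A at y so ◇□A at x, so □◇A at x, so ◇A at z, giving w with Rzw and Ryw.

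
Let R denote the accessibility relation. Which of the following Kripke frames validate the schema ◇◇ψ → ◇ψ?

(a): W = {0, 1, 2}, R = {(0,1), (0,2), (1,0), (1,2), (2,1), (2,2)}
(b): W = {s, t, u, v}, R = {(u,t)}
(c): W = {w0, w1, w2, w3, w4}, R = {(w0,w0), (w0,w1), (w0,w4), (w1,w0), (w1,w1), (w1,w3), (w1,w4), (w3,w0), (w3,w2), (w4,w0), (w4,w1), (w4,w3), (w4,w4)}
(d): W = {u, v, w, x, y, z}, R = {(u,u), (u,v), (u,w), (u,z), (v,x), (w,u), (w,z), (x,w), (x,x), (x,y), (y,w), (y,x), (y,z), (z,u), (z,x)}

Frame correspondent (Sahlqvist): ∀x ∀y ∀z (Rxy ∧ Ryz → Rxz) — i.e. transitivity.
(a): fails — R10 and R01 but not R11.
(b): holds.
(c): fails — Rw0w4 and Rw4w3 but not Rw0w3.
(d): fails — Ruv and Rvx but not Rux.

(b)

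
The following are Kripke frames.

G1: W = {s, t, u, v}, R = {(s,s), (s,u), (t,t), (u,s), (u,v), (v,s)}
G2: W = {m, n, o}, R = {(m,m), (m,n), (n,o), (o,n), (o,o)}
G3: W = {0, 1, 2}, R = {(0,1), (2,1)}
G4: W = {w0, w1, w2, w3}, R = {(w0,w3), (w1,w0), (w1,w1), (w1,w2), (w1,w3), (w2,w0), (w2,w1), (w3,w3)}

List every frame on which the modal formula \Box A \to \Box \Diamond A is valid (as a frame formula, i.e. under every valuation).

G1

Frame correspondent (Sahlqvist): \forall x \forall z (xRz \to \exists w (xRw \wedge zRw)) — i.e. a generalized confluence (Geach) condition.
G1: satisfies the condition.
G2: fails — mRn but no w with mRw and nRw.
G3: fails — 0R1 but no w with 0Rw and 1Rw.
G4: fails — w2Rw0 but no w with w2Rw and w0Rw.
Valid on: G1.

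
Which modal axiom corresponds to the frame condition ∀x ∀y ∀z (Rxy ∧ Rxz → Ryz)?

This is the Euclidean property; the standard corresponding axiom is 5: ◇p → □◇p.
Suppose ◇p→□◇p is valid. Take Rxy, Rxz and set V(p)={y}. Then ◇p at x, so □◇p at x, so ◇p at z, so some w with Rzw has p; w=y, i.e. Rzy. By symmetry of the argument, Ryz.

◇p → □◇p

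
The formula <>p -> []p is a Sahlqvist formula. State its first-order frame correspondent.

Suppose ◇p→□p is valid. Take Rxy, Rxz and set V(p)={y}. Then ◇p at x, so □p at x, so p at z, i.e. z=y.
Conversely, any frame satisfying forall x forall y forall z (Rxy & Rxz -> y = z) validates the schema.
Frame condition: forall x forall y forall z (Rxy & Rxz -> y = z).

partial functionality: forall x forall y forall z (Rxy & Rxz -> y = z)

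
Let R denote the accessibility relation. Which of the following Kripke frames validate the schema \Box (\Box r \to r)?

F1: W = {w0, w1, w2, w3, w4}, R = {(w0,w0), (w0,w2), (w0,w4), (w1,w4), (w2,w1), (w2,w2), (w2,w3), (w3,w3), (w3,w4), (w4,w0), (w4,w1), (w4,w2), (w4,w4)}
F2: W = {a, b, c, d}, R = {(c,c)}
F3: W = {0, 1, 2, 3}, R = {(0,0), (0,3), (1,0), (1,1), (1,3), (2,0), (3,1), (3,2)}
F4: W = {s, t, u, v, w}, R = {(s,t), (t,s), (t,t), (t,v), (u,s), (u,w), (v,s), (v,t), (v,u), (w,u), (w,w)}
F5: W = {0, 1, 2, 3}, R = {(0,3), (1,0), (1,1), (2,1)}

F2

Frame correspondent (Sahlqvist): \forall x \forall y (Rxy \to Ryy) — i.e. shift-reflexivity.
F1: fails — Rw4w1 but not Rw1w1.
F2: holds.
F3: fails — R32 but not R22.
F4: fails — Rtv but not Rvv.
F5: fails — R10 but not R00.
Valid on: F2.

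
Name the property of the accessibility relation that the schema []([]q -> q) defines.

Suppose □(□q→q) is valid. Take Rxy and set V(q)={w : Ryw}. Then at y, □q holds; since □(□q→q) at x, □q→q at y, so q at y, i.e. Ryy.

shift-reflexivity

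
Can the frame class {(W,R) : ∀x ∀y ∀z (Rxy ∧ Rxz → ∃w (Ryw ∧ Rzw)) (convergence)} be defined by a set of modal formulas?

The condition is convergence. A defining modal formula is ◇□p → □◇p.
Suppose ◇□p→□◇p is valid. Take Rxy, Rxz and set V(p)={w : Ryw}. Then □p at y so ◇□p at x, so □◇p at x, so ◇p at z, giving w with Rzw and Ryw.

Yes — defined by ◇□p → □◇p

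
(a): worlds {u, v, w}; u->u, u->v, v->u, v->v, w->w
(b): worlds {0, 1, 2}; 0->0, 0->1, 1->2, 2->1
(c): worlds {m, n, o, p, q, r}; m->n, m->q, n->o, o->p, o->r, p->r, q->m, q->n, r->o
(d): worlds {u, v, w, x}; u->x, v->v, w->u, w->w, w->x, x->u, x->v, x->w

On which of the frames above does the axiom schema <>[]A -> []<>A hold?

(a)

Frame correspondent (Sahlqvist): forall x forall y forall z (Rxy & Rxz -> exists w (Ryw & Rzw)) — i.e. convergence.
(a): condition met.
(b): fails — R00 and R01 but 0 and 1 have no common successor.
(c): fails — Rmq and Rmn but q and n have no common successor.
(d): fails — Rwu and Rwx but u and x have no common successor.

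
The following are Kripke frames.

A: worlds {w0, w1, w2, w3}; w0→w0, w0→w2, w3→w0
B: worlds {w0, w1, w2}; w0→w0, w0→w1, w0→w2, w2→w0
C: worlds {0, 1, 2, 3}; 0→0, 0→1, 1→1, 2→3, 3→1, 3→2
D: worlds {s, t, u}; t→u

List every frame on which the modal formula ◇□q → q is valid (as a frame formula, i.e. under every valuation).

none

This is the axiom for symmetry; its first-order frame correspondent is ∀x ∀y (Rxy → Ryx).
A: fails — Rw0w2 but not Rw2w0.
B: fails — Rw0w1 but not Rw1w0.
C: fails — R31 but not R13.
D: fails — Rtu but not Rut.
Valid on no frame.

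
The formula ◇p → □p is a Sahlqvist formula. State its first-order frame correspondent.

Suppose ◇p→□p is valid. Take Rxy, Rxz and set V(p)={y}. Then ◇p at x, so □p at x, so p at z, i.e. z=y.

partial functionality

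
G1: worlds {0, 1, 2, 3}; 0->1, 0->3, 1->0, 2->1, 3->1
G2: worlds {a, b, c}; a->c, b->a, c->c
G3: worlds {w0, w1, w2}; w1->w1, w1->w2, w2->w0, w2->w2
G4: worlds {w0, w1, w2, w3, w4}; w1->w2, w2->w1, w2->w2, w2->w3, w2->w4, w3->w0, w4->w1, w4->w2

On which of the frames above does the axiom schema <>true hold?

G1, G2

The schema corresponds to seriality: forall x exists y Rxy.
G1: condition met.
G2: condition met.
G3: fails — world w0 has no successor.
G4: fails — world w0 has no successor.
Valid on: G1, G2.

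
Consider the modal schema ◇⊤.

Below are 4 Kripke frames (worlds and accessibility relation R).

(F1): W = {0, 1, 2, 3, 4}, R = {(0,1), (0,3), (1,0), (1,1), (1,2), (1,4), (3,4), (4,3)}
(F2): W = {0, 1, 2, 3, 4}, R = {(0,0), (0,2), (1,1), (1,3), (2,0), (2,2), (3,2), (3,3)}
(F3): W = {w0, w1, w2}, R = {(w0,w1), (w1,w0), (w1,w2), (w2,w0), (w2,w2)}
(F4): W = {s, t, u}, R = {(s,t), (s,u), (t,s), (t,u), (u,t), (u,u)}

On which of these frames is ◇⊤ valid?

This is the axiom for seriality; its first-order frame correspondent is ∀x ∃y Rxy.
(F1): fails — world 2 has no successor.
(F2): fails — world 4 has no successor.
(F3): satisfies the condition.
(F4): satisfies the condition.
Valid on: (F3), (F4).

(F3), (F4)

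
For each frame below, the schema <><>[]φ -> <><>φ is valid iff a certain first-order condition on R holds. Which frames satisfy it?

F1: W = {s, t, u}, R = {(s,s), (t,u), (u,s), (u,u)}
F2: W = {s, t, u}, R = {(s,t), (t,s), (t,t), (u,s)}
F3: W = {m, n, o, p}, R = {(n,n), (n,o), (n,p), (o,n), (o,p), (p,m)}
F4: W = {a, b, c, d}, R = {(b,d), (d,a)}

F1, F2

This is the axiom for a generalized confluence (Geach) condition; its first-order frame correspondent is forall x forall y (x R^2 y -> exists w (yRw & x R^2 w)).
F1: ✓.
F2: ✓.
F3: fails — nR²m but no w with mRw and nR²w.
F4: fails — bR²a but no w with aRw and bR²w.
Valid on: F1, F2.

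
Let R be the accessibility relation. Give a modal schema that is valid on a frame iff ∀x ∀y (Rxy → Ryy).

The condition is shift-reflexivity. The T□ schema □(□ψ → ψ) defines it.

□(□ψ → ψ)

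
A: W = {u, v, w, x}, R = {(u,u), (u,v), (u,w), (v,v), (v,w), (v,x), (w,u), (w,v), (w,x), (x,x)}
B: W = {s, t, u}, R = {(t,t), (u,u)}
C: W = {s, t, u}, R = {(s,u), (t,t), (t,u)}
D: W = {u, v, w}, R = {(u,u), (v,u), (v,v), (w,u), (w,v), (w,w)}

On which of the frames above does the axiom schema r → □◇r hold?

Frame correspondent (Sahlqvist): ∀x ∀y (Rxy → Ryx) — i.e. symmetry.
A: fails — Ruv but not Rvu.
B: condition met.
C: fails — Rsu but not Rus.
D: fails — Rwu but not Ruw.
Valid on: B.

B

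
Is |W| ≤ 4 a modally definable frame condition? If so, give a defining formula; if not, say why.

No — not modally definable

If a class were modally definable it would be closed under disjoint unions (Goldblatt–Thomason).
Any modal formula valid on each of 5 disjoint one-world frames is valid on their disjoint union (validity is preserved under disjoint unions). Each one-world frame has |W|=1≤4, but the union has |W|=5.
Hence having at most 4 worlds is not modally definable.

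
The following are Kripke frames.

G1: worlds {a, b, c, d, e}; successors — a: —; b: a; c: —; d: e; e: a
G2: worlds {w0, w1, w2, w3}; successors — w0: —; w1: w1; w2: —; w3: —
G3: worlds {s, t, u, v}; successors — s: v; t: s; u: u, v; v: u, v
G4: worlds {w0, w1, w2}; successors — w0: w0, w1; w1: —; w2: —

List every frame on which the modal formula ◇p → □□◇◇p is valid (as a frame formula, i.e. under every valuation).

This is the axiom for a generalized confluence (Geach) condition; its first-order frame correspondent is ∀x ∀y ∀z ((xRy ∧ xR²z) → ∃w (y = w ∧ zR²w)).
G1: fails — dRe, dR²a but no w with e=w and aR²w.
G2: ✓.
G3: fails — tRs, tR²v but no w with s=w and vR²w.
G4: fails — w0Rw0, w0R²w1 but no w with w0=w and w1R²w.
Valid on: G2.

G2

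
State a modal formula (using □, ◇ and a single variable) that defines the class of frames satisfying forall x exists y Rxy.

□s → ◇s

This is seriality; the standard corresponding axiom is D: □s → ◇s.
Suppose □s→◇s is valid. At any x set V(s)=W. Then □s at x, so ◇s at x, so x has a successor.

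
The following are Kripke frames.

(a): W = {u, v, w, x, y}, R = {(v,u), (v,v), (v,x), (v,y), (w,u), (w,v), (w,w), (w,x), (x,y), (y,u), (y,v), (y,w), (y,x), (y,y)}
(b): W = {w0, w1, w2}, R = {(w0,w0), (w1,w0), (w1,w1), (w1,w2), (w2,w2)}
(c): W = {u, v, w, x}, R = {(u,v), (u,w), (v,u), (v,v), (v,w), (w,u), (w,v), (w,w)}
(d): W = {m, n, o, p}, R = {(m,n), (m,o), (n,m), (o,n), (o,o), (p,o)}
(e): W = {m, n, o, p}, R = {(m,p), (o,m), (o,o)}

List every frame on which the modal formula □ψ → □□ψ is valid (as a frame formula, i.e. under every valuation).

(b)

The schema corresponds to transitivity: ∀x ∀y ∀z (Rxy ∧ Ryz → Rxz).
(a): fails — Rwx and Rxy but not Rwy.
(b): ✓.
(c): fails — Ruv and Rvu but not Ruu.
(d): fails — Ron and Rnm but not Rom.
(e): fails — Rom and Rmp but not Rop.
Valid on: (b).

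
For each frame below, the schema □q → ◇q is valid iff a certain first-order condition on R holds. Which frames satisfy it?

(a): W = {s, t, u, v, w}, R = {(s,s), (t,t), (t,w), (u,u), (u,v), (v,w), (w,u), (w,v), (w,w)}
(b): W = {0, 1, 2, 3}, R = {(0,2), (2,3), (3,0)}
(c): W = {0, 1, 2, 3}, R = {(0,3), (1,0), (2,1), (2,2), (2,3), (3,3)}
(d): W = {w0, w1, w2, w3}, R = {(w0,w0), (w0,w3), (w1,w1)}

(a), (c)

The schema corresponds to seriality: ∀x ∃y Rxy.
(a): condition met.
(b): fails — world 1 has no successor.
(c): condition met.
(d): fails — world w2 has no successor.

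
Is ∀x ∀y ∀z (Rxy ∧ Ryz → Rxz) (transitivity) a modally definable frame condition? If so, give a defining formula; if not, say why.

Yes: it is transitivity, defined by the 4 schema □p → □□p.
Suppose □p→□□p is valid. Take Rxy, Ryz and set V(p)={w : Rxw}. Then □p at x, so □□p at x, so □p at y, so p at z, i.e. Rxz.

Yes — defined by □p → □□p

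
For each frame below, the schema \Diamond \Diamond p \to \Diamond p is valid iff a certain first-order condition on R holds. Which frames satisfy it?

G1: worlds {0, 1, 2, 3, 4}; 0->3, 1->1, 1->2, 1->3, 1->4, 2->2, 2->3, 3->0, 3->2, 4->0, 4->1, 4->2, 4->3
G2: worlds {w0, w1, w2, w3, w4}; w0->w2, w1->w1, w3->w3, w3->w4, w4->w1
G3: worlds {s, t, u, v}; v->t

G3

The schema corresponds to transitivity: \forall x \forall y \forall z (Rxy \wedge Ryz \to Rxz).
G1: fails — R32 and R23 but not R33.
G2: fails — Rw3w4 and Rw4w1 but not Rw3w1.
G3: condition met.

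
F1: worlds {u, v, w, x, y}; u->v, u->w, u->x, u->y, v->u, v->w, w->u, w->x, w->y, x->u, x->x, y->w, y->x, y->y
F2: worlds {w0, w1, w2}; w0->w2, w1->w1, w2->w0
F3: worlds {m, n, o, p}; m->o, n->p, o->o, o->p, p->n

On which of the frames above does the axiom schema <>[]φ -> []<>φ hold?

F1, F2

This is the axiom for convergence; its first-order frame correspondent is forall x forall y forall z (Rxy & Rxz -> exists w (Ryw & Rzw)).
F1: condition met.
F2: condition met.
F3: fails — Rop and Roo but p and o have no common successor.
Valid on: F1, F2.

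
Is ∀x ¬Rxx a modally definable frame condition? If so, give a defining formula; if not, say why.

No

Modal frame validity is preserved under surjective bounded morphisms.
The 2-cycle (worlds 0,1 with 0→1→0) is irreflexive, and the map sending every world to a single reflexive point • is a surjective bounded morphism (forth: every edge maps to (•,•); back: every world has a successor). So any modal formula valid on the 2-cycle is also valid on the reflexive point, which is not irreflexive.
So no modal formula (or set of formulas) defines exactly the irreflexive frames.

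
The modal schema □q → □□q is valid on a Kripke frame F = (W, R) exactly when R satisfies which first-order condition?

Transitivity

Suppose □q→□□q is valid. Take Rxy, Ryz and set V(q)={w : Rxw}. Then □q at x, so □□q at x, so □q at y, so q at z, i.e. Rxz.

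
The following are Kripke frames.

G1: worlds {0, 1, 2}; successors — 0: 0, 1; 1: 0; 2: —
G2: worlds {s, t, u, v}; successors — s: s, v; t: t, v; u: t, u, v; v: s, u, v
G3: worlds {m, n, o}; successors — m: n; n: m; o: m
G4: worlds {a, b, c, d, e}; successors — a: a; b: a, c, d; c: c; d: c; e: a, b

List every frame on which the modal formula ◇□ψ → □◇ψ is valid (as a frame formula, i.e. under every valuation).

This is the axiom for convergence; its first-order frame correspondent is ∀x ∀y ∀z (Rxy ∧ Rxz → ∃w (Ryw ∧ Rzw)).
G1: condition met.
G2: condition met.
G3: condition met.
G4: fails — Rbc and Rba but c and a have no common successor.
Valid on: G1, G2, G3.

G1, G2, G3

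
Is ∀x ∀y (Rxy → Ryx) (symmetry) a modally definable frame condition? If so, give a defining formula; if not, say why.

This is a Sahlqvist condition; the B axiom r → □◇r defines it.

Definable; r → □◇r defines it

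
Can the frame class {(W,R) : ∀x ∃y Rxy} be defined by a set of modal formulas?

Yes — defined by □q → ◇q

The condition is seriality. A defining modal formula is □q → ◇q.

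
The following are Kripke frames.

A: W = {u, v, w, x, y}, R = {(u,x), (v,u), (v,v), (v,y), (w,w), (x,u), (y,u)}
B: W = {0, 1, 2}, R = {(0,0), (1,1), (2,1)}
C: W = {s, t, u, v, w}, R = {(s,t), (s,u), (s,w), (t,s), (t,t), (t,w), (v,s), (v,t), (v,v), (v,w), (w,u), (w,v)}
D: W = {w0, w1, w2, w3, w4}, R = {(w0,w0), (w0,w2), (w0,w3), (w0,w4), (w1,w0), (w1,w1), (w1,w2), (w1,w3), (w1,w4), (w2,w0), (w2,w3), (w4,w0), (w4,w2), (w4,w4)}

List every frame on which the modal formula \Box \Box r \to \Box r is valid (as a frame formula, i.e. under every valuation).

B, D

The schema corresponds to density: \forall x \forall y (Rxy \to \exists z (Rxz \wedge Rzy)).
A: fails — Rxu but no z with Rxz and Rzu.
B: ✓.
C: fails — Rwu but no z with Rwz and Rzu.
D: ✓.
Valid on: B, D.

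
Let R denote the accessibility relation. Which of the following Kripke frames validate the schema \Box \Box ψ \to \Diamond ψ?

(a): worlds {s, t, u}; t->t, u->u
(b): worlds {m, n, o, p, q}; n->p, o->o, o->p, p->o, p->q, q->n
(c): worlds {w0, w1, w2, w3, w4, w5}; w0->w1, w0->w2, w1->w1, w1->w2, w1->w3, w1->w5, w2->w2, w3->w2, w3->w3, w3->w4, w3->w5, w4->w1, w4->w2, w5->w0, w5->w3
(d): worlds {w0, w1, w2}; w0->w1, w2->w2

Frame correspondent (Sahlqvist): \forall x \exists w (x R^2 w \wedge xRw) — i.e. a generalized confluence (Geach) condition.
(a): fails — at s but no w with sR²w and sRw.
(b): fails — at m but no w with mR²w and mRw.
(c): condition met.
(d): fails — at w0 but no w with w0R²w and w0Rw.
Valid on: (c).

(c)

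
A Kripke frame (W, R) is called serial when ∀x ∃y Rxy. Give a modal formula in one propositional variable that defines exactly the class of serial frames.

□p → ◇p

The condition is seriality. The D schema □p → ◇p defines it.
Suppose □p→◇p is valid. At any x set V(p)=W. Then □p at x, so ◇p at x, so x has a successor.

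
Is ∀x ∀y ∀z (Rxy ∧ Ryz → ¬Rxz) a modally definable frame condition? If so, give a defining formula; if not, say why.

No

Any modally definable frame class is closed under surjective bounded morphisms.
The 5-cycle (worlds a,b,c,d,e with a→b→c→d→e→a) is intransitive. Mapping every world to a single reflexive point • is a surjective bounded morphism; the reflexive point is not intransitive (R••∧R•• but R••).
Hence intransitivity is not modally definable.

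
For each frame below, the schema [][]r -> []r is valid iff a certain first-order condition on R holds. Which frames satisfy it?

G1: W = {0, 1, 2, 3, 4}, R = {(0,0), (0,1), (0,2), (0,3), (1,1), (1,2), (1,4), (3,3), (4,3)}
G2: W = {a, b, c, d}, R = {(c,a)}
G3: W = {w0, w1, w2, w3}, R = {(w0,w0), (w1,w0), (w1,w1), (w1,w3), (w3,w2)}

This is the axiom for density; its first-order frame correspondent is forall x forall y (Rxy -> exists z (Rxz & Rzy)).
G1: condition met.
G2: fails — Rca but no z with Rcz and Rza.
G3: fails — Rw3w2 but no z with Rw3z and Rzw2.
Valid on: G1.

G1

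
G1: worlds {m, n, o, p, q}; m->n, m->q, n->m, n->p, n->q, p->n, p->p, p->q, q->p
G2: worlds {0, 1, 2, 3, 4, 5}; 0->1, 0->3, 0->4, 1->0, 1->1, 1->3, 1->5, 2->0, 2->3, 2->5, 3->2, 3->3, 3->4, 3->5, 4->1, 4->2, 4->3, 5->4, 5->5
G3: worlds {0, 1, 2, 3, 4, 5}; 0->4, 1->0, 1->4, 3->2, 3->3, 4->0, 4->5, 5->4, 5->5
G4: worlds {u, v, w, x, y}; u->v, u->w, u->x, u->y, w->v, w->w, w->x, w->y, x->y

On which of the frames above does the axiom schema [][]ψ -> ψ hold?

Frame correspondent (Sahlqvist): forall x exists w (x R^2 w & x = w) — i.e. a generalized confluence (Geach) condition.
G1: fails — at o but no w with oR²w and o=w.
G2: holds.
G3: fails — at 1 but no w with 1R²w and 1=w.
G4: fails — at u but no t with uR²t and u=t.
Valid on: G2.

G2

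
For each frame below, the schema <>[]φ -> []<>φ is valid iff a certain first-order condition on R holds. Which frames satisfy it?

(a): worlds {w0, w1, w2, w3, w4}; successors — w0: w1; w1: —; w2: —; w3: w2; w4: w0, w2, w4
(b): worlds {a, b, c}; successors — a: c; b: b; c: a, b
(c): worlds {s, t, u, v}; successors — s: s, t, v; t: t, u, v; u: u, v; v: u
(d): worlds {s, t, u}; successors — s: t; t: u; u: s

(d)

The schema corresponds to convergence: forall x forall y forall z (Rxy & Rxz -> exists w (Ryw & Rzw)).
(a): fails — Rw0w1 and Rw0w1 but w1 and w1 have no common successor.
(b): fails — Rca and Rcb but a and b have no common successor.
(c): fails — Rsv and Rss but v and s have no common successor.
(d): satisfies the condition.
Valid on: (d).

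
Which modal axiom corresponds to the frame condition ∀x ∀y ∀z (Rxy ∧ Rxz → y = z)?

◇s → □s

This is partial functionality; the standard corresponding axiom is CD: ◇s → □s.
Suppose ◇s→□s is valid. Take Rxy, Rxz and set V(s)={y}. Then ◇s at x, so □s at x, so s at z, i.e. z=y.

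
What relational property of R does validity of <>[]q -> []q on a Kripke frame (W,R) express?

This is frame-equivalent to ◇q → □◇q (substitute ¬q for q and contrapose).
Suppose ◇q→□◇q is valid. Take Rxy, Rxz and set V(q)={y}. Then ◇q at x, so □◇q at x, so ◇q at z, so some w with Rzw has q; w=y, i.e. Rzy. By symmetry of the argument, Ryz.

The Euclidean property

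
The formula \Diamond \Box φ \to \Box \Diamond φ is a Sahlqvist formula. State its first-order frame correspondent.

Convergence

Suppose ◇□φ→□◇φ is valid. Take Rxy, Rxz and set V(φ)={w : Ryw}. Then □φ at y so ◇□φ at x, so □◇φ at x, so ◇φ at z, giving w with Rzw and Ryw.
The converse is a direct semantic check.
So the correspondent is convergence.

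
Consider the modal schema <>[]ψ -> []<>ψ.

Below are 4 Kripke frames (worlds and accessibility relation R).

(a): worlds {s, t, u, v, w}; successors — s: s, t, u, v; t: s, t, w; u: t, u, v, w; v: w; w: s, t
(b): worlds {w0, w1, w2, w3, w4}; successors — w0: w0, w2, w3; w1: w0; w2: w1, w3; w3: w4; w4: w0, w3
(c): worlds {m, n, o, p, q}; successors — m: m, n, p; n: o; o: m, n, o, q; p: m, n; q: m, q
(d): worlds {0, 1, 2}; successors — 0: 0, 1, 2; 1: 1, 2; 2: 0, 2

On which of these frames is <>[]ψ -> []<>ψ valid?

(d)

Frame correspondent (Sahlqvist): forall x forall y forall z (Rxy & Rxz -> exists w (Ryw & Rzw)) — i.e. convergence.
(a): fails — Rsv and Rss but v and s have no common successor.
(b): fails — Rw0w2 and Rw0w3 but w2 and w3 have no common successor.
(c): fails — Rmm and Rmn but m and n have no common successor.
(d): holds.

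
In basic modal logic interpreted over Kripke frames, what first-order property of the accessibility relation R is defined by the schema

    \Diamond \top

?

◇⊤ holds at w iff w has a successor, so frame-validity of ◇⊤ is exactly seriality. Equivalently via □A → ◇A:
Suppose □A→◇A is valid. At any x set V(A)=W. Then □A at x, so ◇A at x, so x has a successor.
Conversely, on a frame with seriality the schema holds at every world under every valuation.
So the correspondent is seriality.

Seriality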